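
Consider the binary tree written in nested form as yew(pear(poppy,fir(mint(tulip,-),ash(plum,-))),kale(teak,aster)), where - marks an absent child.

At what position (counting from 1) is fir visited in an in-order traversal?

5

In-order visits the left subtree, then the node, then the right subtree.
At yew: go left to pear.
  At pear: go left to poppy.
    poppy is a leaf — visit poppy.
  Visit pear.
  At pear: go right to fir.
    At fir: go left to mint.
      At mint: go left to tulip.
        tulip is a leaf — visit tulip.
      Visit mint.
      At mint: no right child.
    Visit fir.
    At fir: go right to ash.
      At ash: go left to plum.
        plum is a leaf — visit plum.
      Visit ash.
      At ash: no right child.
Visit yew.
At yew: go right to kale.
  At kale: go left to teak.
    teak is a leaf — visit teak.
  Visit kale.
  At kale: go right to aster.
    aster is a leaf — visit aster.
Full in-order sequence: poppy, pear, tulip, mint, fir, plum, ash, yew, teak, kale, aster.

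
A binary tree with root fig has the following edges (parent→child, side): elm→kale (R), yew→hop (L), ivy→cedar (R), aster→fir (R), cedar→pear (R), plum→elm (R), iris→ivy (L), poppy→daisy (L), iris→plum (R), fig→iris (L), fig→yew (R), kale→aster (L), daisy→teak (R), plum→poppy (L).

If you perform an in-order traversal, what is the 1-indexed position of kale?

In-order visits the left subtree, then the node, then the right subtree.
At fig: go left to iris.
  At iris: go left to ivy.
    At ivy: no left child.
    Visit ivy.
    At ivy: go right to cedar.
      At cedar: no left child.
      Visit cedar.
      At cedar: go right to pear.
        pear is a leaf — visit pear.
  Visit iris.
  At iris: go right to plum.
    At plum: go left to poppy.
      At poppy: go left to daisy.
        At daisy: no left child.
        Visit daisy.
        At daisy: go right to teak.
          teak is a leaf — visit teak.
      Visit poppy.
      At poppy: no right child.
    Visit plum.
    At plum: go right to elm.
      At elm: no left child.
      Visit elm.
      At elm: go right to kale.
        At kale: go left to aster.
          At aster: no left child.
          Visit aster.
          At aster: go right to fir.
            fir is a leaf — visit fir.
        Visit kale.
        At kale: no right child.
Visit fig.
At fig: go right to yew.
  At yew: go left to hop.
    hop is a leaf — visit hop.
  Visit yew.
  At yew: no right child.
Full in-order sequence: ivy, cedar, pear, iris, daisy, teak, poppy, plum, elm, aster, fir, kale, fig, hop, yew.

12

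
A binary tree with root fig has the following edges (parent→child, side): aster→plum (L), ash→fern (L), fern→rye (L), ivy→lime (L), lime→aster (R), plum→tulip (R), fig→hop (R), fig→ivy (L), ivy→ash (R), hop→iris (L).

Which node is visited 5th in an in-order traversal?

In-order visits the left subtree, then the node, then the right subtree.
At fig: go left to ivy.
  At ivy: go left to lime.
    At lime: no left child.
    Visit lime.
    At lime: go right to aster.
      At aster: go left to plum.
        At plum: no left child.
        Visit plum.
        At plum: go right to tulip.
          tulip is a leaf — visit tulip.
      Visit aster.
      At aster: no right child.
  Visit ivy.
  At ivy: go right to ash.
    At ash: go left to fern.
      At fern: go left to rye.
        rye is a leaf — visit rye.
      Visit fern.
      At fern: no right child.
    Visit ash.
    At ash: no right child.
Visit fig.
At fig: go right to hop.
  At hop: go left to iris.
    iris is a leaf — visit iris.
  Visit hop.
  At hop: no right child.
Full in-order sequence: lime, plum, tulip, aster, ivy, rye, fern, ash, fig, iris, hop.

ivy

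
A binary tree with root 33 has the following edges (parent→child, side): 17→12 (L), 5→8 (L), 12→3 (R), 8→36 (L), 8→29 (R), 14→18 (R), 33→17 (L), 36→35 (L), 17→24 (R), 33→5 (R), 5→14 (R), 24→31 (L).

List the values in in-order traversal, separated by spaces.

In-order visits the left subtree, then the node, then the right subtree.
At 33: go left to 17.
  At 17: go left to 12.
    At 12: no left child.
    Visit 12.
    At 12: go right to 3.
      3 is a leaf — visit 3.
  Visit 17.
  At 17: go right to 24.
    At 24: go left to 31.
      31 is a leaf — visit 31.
    Visit 24.
    At 24: no right child.
Visit 33.
At 33: go right to 5.
  At 5: go left to 8.
    At 8: go left to 36.
      At 36: go left to 35.
        35 is a leaf — visit 35.
      Visit 36.
      At 36: no right child.
    Visit 8.
    At 8: go right to 29.
      29 is a leaf — visit 29.
  Visit 5.
  At 5: go right to 14.
    At 14: no left child.
    Visit 14.
    At 14: go right to 18.
      18 is a leaf — visit 18.

12 3 17 31 24 33 35 36 8 29 5 14 18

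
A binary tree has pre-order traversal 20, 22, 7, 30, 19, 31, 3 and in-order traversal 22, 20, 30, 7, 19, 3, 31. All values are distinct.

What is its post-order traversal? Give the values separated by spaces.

22 30 3 31 19 7 20

The first element of pre-order is the root; it splits in-order into left and right subtrees.
Root 20: left subtree has 1 node {22}, right has 5 {30, 7, 19, 3, 31}.
  Root 7: left subtree has 1 node {30}, right has 3 {19, 3, 31}.
    Root 19: left subtree has 0 nodes { }, right has 2 {3, 31}.
      Root 31: left subtree has 1 node {3}, right has 0 { }.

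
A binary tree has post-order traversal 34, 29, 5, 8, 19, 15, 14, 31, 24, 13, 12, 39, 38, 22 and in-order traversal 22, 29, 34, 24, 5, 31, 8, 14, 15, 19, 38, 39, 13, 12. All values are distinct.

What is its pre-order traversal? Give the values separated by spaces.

22 38 24 29 34 31 5 14 8 15 19 39 12 13

The last element of post-order is the root; it splits in-order into left and right subtrees.
Root 22: left subtree has 0 nodes { }, right has 13 {29, 34, 24, 5, 31, 8, 14, 15, 19, 38, 39, 13, 12}.
  Root 38: left subtree has 9 nodes {29, 34, 24, 5, 31, 8, 14, 15, 19}, right has 3 {39, 13, 12}.
    Root 24: left subtree has 2 nodes {29, 34}, right has 6 {5, 31, 8, 14, 15, 19}.
      Root 29: left subtree has 0 nodes { }, right has 1 {34}.
      Root 31: left subtree has 1 node {5}, right has 4 {8, 14, 15, 19}.
        Root 14: left subtree has 1 node {8}, right has 2 {15, 19}.
          Root 15: left subtree has 0 nodes { }, right has 1 {19}.
    Root 39: left subtree has 0 nodes { }, right has 2 {13, 12}.
      Root 12: left subtree has 1 node {13}, right has 0 { }.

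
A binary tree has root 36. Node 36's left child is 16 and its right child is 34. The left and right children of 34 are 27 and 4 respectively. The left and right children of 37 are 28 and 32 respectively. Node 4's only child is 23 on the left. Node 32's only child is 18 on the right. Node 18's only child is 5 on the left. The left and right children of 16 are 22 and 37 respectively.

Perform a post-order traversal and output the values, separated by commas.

Post-order visits the left subtree, then the right subtree, then the node.
At 36: go left to 16.
  At 16: go left to 22.
    22 is a leaf — visit 22.
  At 16: go right to 37.
    At 37: go left to 28.
      28 is a leaf — visit 28.
    At 37: go right to 32.
      At 32: no left child.
      At 32: go right to 18.
        At 18: go left to 5.
          5 is a leaf — visit 5.
        At 18: no right child.
        Visit 18.
      Visit 32.
    Visit 37.
  Visit 16.
At 36: go right to 34.
  At 34: go left to 27.
    27 is a leaf — visit 27.
  At 34: go right to 4.
    At 4: go left to 23.
      23 is a leaf — visit 23.
    At 4: no right child.
    Visit 4.
  Visit 34.
Visit 36.

22, 28, 5, 18, 32, 37, 16, 27, 23, 4, 34, 36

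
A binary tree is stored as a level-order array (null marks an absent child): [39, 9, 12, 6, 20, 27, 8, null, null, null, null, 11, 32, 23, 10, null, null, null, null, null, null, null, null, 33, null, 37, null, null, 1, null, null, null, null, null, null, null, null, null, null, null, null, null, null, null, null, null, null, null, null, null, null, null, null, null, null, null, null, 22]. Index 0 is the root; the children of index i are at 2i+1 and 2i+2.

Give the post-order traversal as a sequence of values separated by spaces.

6 20 9 33 11 37 32 27 22 1 23 10 8 12 39

Post-order visits the left subtree, then the right subtree, then the node.
At 39: go left to 9.
  At 9: go left to 6.
    6 is a leaf — visit 6.
  At 9: go right to 20.
    20 is a leaf — visit 20.
  Visit 9.
At 39: go right to 12.
  At 12: go left to 27.
    At 27: go left to 11.
      At 11: go left to 33.
        33 is a leaf — visit 33.
      At 11: no right child.
      Visit 11.
    At 27: go right to 32.
      At 32: go left to 37.
        37 is a leaf — visit 37.
      At 32: no right child.
      Visit 32.
    Visit 27.
  At 12: go right to 8.
    At 8: go left to 23.
      At 23: no left child.
      At 23: go right to 1.
        At 1: go left to 22.
          22 is a leaf — visit 22.
        At 1: no right child.
        Visit 1.
      Visit 23.
    At 8: go right to 10.
      10 is a leaf — visit 10.
    Visit 8.
  Visit 12.
Visit 39.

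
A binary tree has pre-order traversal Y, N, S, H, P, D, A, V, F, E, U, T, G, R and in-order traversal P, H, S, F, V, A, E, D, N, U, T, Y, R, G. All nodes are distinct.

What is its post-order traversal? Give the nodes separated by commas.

The first element of pre-order is the root; it splits in-order into left and right subtrees.
Root Y: left subtree has 11 nodes {P, H, S, F, V, A, E, D, N, U, T}, right has 2 {R, G}.
  Root N: left subtree has 8 nodes {P, H, S, F, V, A, E, D}, right has 2 {U, T}.
    Root S: left subtree has 2 nodes {P, H}, right has 5 {F, V, A, E, D}.
      Root H: left subtree has 1 node {P}, right has 0 { }.
      Root D: left subtree has 4 nodes {F, V, A, E}, right has 0 { }.
        Root A: left subtree has 2 nodes {F, V}, right has 1 {E}.
          Root V: left subtree has 1 node {F}, right has 0 { }.
    Root U: left subtree has 0 nodes { }, right has 1 {T}.
  Root G: left subtree has 1 node {R}, right has 0 { }.

P, H, F, V, E, A, D, S, T, U, N, R, G, Y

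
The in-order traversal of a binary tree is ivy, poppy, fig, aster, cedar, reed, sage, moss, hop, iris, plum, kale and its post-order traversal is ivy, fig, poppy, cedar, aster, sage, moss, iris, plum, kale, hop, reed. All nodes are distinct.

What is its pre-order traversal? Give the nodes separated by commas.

The last element of post-order is the root; it splits in-order into left and right subtrees.
Root reed: left subtree has 5 nodes {ivy, poppy, fig, aster, cedar}, right has 6 {sage, moss, hop, iris, plum, kale}.
  Root aster: left subtree has 3 nodes {ivy, poppy, fig}, right has 1 {cedar}.
    Root poppy: left subtree has 1 node {ivy}, right has 1 {fig}.
  Root hop: left subtree has 2 nodes {sage, moss}, right has 3 {iris, plum, kale}.
    Root moss: left subtree has 1 node {sage}, right has 0 { }.
    Root kale: left subtree has 2 nodes {iris, plum}, right has 0 { }.
      Root plum: left subtree has 1 node {iris}, right has 0 { }.

reed, aster, poppy, ivy, fig, cedar, hop, moss, sage, kale, plum, iris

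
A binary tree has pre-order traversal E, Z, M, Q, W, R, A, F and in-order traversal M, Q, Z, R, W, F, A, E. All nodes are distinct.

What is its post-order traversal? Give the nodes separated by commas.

Q, M, R, F, A, W, Z, E

The first element of pre-order is the root; it splits in-order into left and right subtrees.
Root E: left subtree has 7 nodes {M, Q, Z, R, W, F, A}, right has 0 { }.
  Root Z: left subtree has 2 nodes {M, Q}, right has 4 {R, W, F, A}.
    Root M: left subtree has 0 nodes { }, right has 1 {Q}.
    Root W: left subtree has 1 node {R}, right has 2 {F, A}.
      Root A: left subtree has 1 node {F}, right has 0 { }.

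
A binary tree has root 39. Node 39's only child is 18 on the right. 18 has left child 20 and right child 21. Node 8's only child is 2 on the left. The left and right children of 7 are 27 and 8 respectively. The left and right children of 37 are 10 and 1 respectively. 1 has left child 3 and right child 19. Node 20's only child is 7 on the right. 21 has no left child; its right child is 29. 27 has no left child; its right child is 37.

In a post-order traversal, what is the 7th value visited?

2

Post-order visits the left subtree, then the right subtree, then the node.
At 39: no left child.
At 39: go right to 18.
  At 18: go left to 20.
    At 20: no left child.
    At 20: go right to 7.
      At 7: go left to 27.
        At 27: no left child.
        At 27: go right to 37.
          At 37: go left to 10.
            10 is a leaf — visit 10.
          At 37: go right to 1.
            At 1: go left to 3.
              3 is a leaf — visit 3.
            At 1: go right to 19.
              19 is a leaf — visit 19.
            Visit 1.
          Visit 37.
        Visit 27.
      At 7: go right to 8.
        At 8: go left to 2.
          2 is a leaf — visit 2.
        At 8: no right child.
        Visit 8.
      Visit 7.
    Visit 20.
  At 18: go right to 21.
    At 21: no left child.
    At 21: go right to 29.
      29 is a leaf — visit 29.
    Visit 21.
  Visit 18.
Visit 39.
Full post-order sequence: 10, 3, 19, 1, 37, 27, 2, 8, 7, 20, 29, 21, 18, 39.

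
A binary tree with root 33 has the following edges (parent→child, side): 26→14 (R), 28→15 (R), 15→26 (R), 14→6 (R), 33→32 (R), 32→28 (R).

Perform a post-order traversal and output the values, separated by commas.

Post-order visits the left subtree, then the right subtree, then the node.
At 33: no left child.
At 33: go right to 32.
  At 32: no left child.
  At 32: go right to 28.
    At 28: no left child.
    At 28: go right to 15.
      At 15: no left child.
      At 15: go right to 26.
        At 26: no left child.
        At 26: go right to 14.
          At 14: no left child.
          At 14: go right to 6.
            6 is a leaf — visit 6.
          Visit 14.
        Visit 26.
      Visit 15.
    Visit 28.
  Visit 32.
Visit 33.

6, 14, 26, 15, 28, 32, 33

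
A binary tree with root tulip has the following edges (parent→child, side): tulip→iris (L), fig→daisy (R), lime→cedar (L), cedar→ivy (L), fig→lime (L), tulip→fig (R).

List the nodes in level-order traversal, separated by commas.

tulip, iris, fig, lime, daisy, cedar, ivy

Level-order visits nodes level by level from the root, left to right within each level.
Level 0: tulip
Level 1: iris, fig
Level 2: lime, daisy
Level 3: cedar
Level 4: ivy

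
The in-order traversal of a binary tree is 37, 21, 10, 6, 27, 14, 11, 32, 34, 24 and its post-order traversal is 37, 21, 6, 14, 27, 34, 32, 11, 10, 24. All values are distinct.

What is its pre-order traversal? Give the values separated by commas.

The last element of post-order is the root; it splits in-order into left and right subtrees.
Root 24: left subtree has 9 nodes {37, 21, 10, 6, 27, 14, 11, 32, 34}, right has 0 { }.
  Root 10: left subtree has 2 nodes {37, 21}, right has 6 {6, 27, 14, 11, 32, 34}.
    Root 21: left subtree has 1 node {37}, right has 0 { }.
    Root 11: left subtree has 3 nodes {6, 27, 14}, right has 2 {32, 34}.
      Root 27: left subtree has 1 node {6}, right has 1 {14}.
      Root 32: left subtree has 0 nodes { }, right has 1 {34}.

24, 10, 21, 37, 11, 27, 6, 14, 32, 34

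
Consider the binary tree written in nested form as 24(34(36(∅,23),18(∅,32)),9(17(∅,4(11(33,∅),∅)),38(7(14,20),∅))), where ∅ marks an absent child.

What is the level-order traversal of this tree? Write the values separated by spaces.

24 34 9 36 18 17 38 23 32 4 7 11 14 20 33

Level-order visits nodes level by level from the root, left to right within each level.
Level 0: 24
Level 1: 34, 9
Level 2: 36, 18, 17, 38
Level 3: 23, 32, 4, 7
Level 4: 11, 14, 20
Level 5: 33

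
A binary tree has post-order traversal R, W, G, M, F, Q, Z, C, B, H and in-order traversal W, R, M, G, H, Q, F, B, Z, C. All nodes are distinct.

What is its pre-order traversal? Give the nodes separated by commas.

The last element of post-order is the root; it splits in-order into left and right subtrees.
Root H: left subtree has 4 nodes {W, R, M, G}, right has 5 {Q, F, B, Z, C}.
  Root M: left subtree has 2 nodes {W, R}, right has 1 {G}.
    Root W: left subtree has 0 nodes { }, right has 1 {R}.
  Root B: left subtree has 2 nodes {Q, F}, right has 2 {Z, C}.
    Root Q: left subtree has 0 nodes { }, right has 1 {F}.
    Root C: left subtree has 1 node {Z}, right has 0 { }.

H, M, W, R, G, B, Q, F, C, Z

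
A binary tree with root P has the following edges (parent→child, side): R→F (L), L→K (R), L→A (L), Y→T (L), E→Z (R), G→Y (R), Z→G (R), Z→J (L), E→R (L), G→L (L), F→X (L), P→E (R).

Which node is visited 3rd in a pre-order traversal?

R

Pre-order visits the node, then its left subtree, then its right subtree.
Visit P.
At P: no left child.
At P: go right to E.
  Visit E.
  At E: go left to R.
    Visit R.
    At R: go left to F.
      Visit F.
      At F: go left to X.
        X is a leaf — visit X.
      At F: no right child.
    At R: no right child.
  At E: go right to Z.
    Visit Z.
    At Z: go left to J.
      J is a leaf — visit J.
    At Z: go right to G.
      Visit G.
      At G: go left to L.
        Visit L.
        At L: go left to A.
          A is a leaf — visit A.
        At L: go right to K.
          K is a leaf — visit K.
      At G: go right to Y.
        Visit Y.
        At Y: go left to T.
          T is a leaf — visit T.
        At Y: no right child.
Full pre-order sequence: P, E, R, F, X, Z, J, G, L, A, K, Y, T.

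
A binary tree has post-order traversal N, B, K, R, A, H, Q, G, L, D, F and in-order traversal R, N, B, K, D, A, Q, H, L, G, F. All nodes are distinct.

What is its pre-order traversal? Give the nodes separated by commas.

The last element of post-order is the root; it splits in-order into left and right subtrees.
Root F: left subtree has 10 nodes {R, N, B, K, D, A, Q, H, L, G}, right has 0 { }.
  Root D: left subtree has 4 nodes {R, N, B, K}, right has 5 {A, Q, H, L, G}.
    Root R: left subtree has 0 nodes { }, right has 3 {N, B, K}.
      Root K: left subtree has 2 nodes {N, B}, right has 0 { }.
        Root B: left subtree has 1 node {N}, right has 0 { }.
    Root L: left subtree has 3 nodes {A, Q, H}, right has 1 {G}.
      Root Q: left subtree has 1 node {A}, right has 1 {H}.

F, D, R, K, B, N, L, Q, A, H, G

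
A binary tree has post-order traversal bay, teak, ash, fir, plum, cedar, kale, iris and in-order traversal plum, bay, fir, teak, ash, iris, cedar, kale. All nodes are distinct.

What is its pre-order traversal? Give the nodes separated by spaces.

iris plum fir bay ash teak kale cedar

The last element of post-order is the root; it splits in-order into left and right subtrees.
Root iris: left subtree has 5 nodes {plum, bay, fir, teak, ash}, right has 2 {cedar, kale}.
  Root plum: left subtree has 0 nodes { }, right has 4 {bay, fir, teak, ash}.
    Root fir: left subtree has 1 node {bay}, right has 2 {teak, ash}.
      Root ash: left subtree has 1 node {teak}, right has 0 { }.
  Root kale: left subtree has 1 node {cedar}, right has 0 { }.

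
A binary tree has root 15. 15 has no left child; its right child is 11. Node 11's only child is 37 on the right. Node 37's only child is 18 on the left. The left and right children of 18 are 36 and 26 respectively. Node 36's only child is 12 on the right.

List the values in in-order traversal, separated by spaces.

15 11 36 12 18 26 37

In-order visits the left subtree, then the node, then the right subtree.
At 15: no left child.
Visit 15.
At 15: go right to 11.
  At 11: no left child.
  Visit 11.
  At 11: go right to 37.
    At 37: go left to 18.
      At 18: go left to 36.
        At 36: no left child.
        Visit 36.
        At 36: go right to 12.
          12 is a leaf — visit 12.
      Visit 18.
      At 18: go right to 26.
        26 is a leaf — visit 26.
    Visit 37.
    At 37: no right child.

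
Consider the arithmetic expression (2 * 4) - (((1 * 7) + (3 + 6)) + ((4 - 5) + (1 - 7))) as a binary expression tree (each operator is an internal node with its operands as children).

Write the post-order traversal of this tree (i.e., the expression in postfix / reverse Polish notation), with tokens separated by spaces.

Post-order on an expression tree gives postfix notation: for each operator, emit left operand, right operand, then the operator.

2 4 * 1 7 * 3 6 + + 4 5 - 1 7 - + + -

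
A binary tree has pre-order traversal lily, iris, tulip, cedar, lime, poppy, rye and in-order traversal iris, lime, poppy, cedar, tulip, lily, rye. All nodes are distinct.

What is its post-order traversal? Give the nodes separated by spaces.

poppy lime cedar tulip iris rye lily

The first element of pre-order is the root; it splits in-order into left and right subtrees.
Root lily: left subtree has 5 nodes {iris, lime, poppy, cedar, tulip}, right has 1 {rye}.
  Root iris: left subtree has 0 nodes { }, right has 4 {lime, poppy, cedar, tulip}.
    Root tulip: left subtree has 3 nodes {lime, poppy, cedar}, right has 0 { }.
      Root cedar: left subtree has 2 nodes {lime, poppy}, right has 0 { }.
        Root lime: left subtree has 0 nodes { }, right has 1 {poppy}.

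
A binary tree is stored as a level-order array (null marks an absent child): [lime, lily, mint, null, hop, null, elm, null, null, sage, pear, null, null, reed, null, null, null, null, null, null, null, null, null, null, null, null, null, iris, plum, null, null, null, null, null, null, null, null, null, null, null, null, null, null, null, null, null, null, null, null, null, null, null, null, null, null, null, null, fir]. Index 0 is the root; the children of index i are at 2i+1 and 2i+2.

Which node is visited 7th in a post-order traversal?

plum

Post-order visits the left subtree, then the right subtree, then the node.
At lime: go left to lily.
  At lily: no left child.
  At lily: go right to hop.
    At hop: go left to sage.
      sage is a leaf — visit sage.
    At hop: go right to pear.
      pear is a leaf — visit pear.
    Visit hop.
  Visit lily.
At lime: go right to mint.
  At mint: no left child.
  At mint: go right to elm.
    At elm: go left to reed.
      At reed: go left to iris.
        iris is a leaf — visit iris.
      At reed: go right to plum.
        At plum: go left to fir.
          fir is a leaf — visit fir.
        At plum: no right child.
        Visit plum.
      Visit reed.
    At elm: no right child.
    Visit elm.
  Visit mint.
Visit lime.
Full post-order sequence: sage, pear, hop, lily, iris, fir, plum, reed, elm, mint, lime.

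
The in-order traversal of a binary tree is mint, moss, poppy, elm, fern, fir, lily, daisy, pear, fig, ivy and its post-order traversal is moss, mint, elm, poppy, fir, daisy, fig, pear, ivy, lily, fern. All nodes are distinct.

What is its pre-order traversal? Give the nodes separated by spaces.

fern poppy mint moss elm lily fir ivy pear daisy fig

The last element of post-order is the root; it splits in-order into left and right subtrees.
Root fern: left subtree has 4 nodes {mint, moss, poppy, elm}, right has 6 {fir, lily, daisy, pear, fig, ivy}.
  Root poppy: left subtree has 2 nodes {mint, moss}, right has 1 {elm}.
    Root mint: left subtree has 0 nodes { }, right has 1 {moss}.
  Root lily: left subtree has 1 node {fir}, right has 4 {daisy, pear, fig, ivy}.
    Root ivy: left subtree has 3 nodes {daisy, pear, fig}, right has 0 { }.
      Root pear: left subtree has 1 node {daisy}, right has 1 {fig}.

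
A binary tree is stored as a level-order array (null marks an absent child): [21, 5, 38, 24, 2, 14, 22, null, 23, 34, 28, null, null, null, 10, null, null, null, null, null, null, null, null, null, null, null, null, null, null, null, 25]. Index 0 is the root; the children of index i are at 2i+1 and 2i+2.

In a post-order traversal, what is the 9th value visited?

Post-order visits the left subtree, then the right subtree, then the node.
At 21: go left to 5.
  At 5: go left to 24.
    At 24: no left child.
    At 24: go right to 23.
      23 is a leaf — visit 23.
    Visit 24.
  At 5: go right to 2.
    At 2: go left to 34.
      34 is a leaf — visit 34.
    At 2: go right to 28.
      28 is a leaf — visit 28.
    Visit 2.
  Visit 5.
At 21: go right to 38.
  At 38: go left to 14.
    14 is a leaf — visit 14.
  At 38: go right to 22.
    At 22: no left child.
    At 22: go right to 10.
      At 10: no left child.
      At 10: go right to 25.
        25 is a leaf — visit 25.
      Visit 10.
    Visit 22.
  Visit 38.
Visit 21.
Full post-order sequence: 23, 24, 34, 28, 2, 5, 14, 25, 10, 22, 38, 21.

10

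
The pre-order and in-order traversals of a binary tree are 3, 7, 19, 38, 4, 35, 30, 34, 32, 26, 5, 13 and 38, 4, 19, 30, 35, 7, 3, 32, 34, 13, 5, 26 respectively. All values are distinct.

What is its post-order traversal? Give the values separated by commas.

The first element of pre-order is the root; it splits in-order into left and right subtrees.
Root 3: left subtree has 6 nodes {38, 4, 19, 30, 35, 7}, right has 5 {32, 34, 13, 5, 26}.
  Root 7: left subtree has 5 nodes {38, 4, 19, 30, 35}, right has 0 { }.
    Root 19: left subtree has 2 nodes {38, 4}, right has 2 {30, 35}.
      Root 38: left subtree has 0 nodes { }, right has 1 {4}.
      Root 35: left subtree has 1 node {30}, right has 0 { }.
  Root 34: left subtree has 1 node {32}, right has 3 {13, 5, 26}.
    Root 26: left subtree has 2 nodes {13, 5}, right has 0 { }.
      Root 5: left subtree has 1 node {13}, right has 0 { }.

4, 38, 30, 35, 19, 7, 32, 13, 5, 26, 34, 3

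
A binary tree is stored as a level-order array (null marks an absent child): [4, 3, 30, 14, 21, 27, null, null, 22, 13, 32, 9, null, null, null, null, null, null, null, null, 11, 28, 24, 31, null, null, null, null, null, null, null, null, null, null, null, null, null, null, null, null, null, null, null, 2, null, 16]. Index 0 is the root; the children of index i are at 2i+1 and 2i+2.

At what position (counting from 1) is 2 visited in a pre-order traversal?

Pre-order visits the node, then its left subtree, then its right subtree.
Visit 4.
At 4: go left to 3.
  Visit 3.
  At 3: go left to 14.
    Visit 14.
    At 14: no left child.
    At 14: go right to 22.
      22 is a leaf — visit 22.
  At 3: go right to 21.
    Visit 21.
    At 21: go left to 13.
      Visit 13.
      At 13: no left child.
      At 13: go right to 11.
        11 is a leaf — visit 11.
    At 21: go right to 32.
      Visit 32.
      At 32: go left to 28.
        Visit 28.
        At 28: go left to 2.
          2 is a leaf — visit 2.
        At 28: no right child.
      At 32: go right to 24.
        Visit 24.
        At 24: go left to 16.
          16 is a leaf — visit 16.
        At 24: no right child.
At 4: go right to 30.
  Visit 30.
  At 30: go left to 27.
    Visit 27.
    At 27: go left to 9.
      Visit 9.
      At 9: go left to 31.
        31 is a leaf — visit 31.
      At 9: no right child.
    At 27: no right child.
  At 30: no right child.
Full pre-order sequence: 4, 3, 14, 22, 21, 13, 11, 32, 28, 2, 24, 16, 30, 27, 9, 31.

10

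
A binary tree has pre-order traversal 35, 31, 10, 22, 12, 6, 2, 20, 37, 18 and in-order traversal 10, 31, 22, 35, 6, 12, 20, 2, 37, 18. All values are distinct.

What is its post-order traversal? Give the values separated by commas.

The first element of pre-order is the root; it splits in-order into left and right subtrees.
Root 35: left subtree has 3 nodes {10, 31, 22}, right has 6 {6, 12, 20, 2, 37, 18}.
  Root 31: left subtree has 1 node {10}, right has 1 {22}.
  Root 12: left subtree has 1 node {6}, right has 4 {20, 2, 37, 18}.
    Root 2: left subtree has 1 node {20}, right has 2 {37, 18}.
      Root 37: left subtree has 0 nodes { }, right has 1 {18}.

10, 22, 31, 6, 20, 18, 37, 2, 12, 35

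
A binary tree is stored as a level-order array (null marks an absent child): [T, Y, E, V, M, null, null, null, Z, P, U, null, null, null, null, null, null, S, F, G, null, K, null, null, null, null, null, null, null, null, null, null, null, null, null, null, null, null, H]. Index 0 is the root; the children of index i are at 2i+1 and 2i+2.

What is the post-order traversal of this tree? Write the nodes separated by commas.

Post-order visits the left subtree, then the right subtree, then the node.
At T: go left to Y.
  At Y: go left to V.
    At V: no left child.
    At V: go right to Z.
      At Z: go left to S.
        S is a leaf — visit S.
      At Z: go right to F.
        At F: no left child.
        At F: go right to H.
          H is a leaf — visit H.
        Visit F.
      Visit Z.
    Visit V.
  At Y: go right to M.
    At M: go left to P.
      At P: go left to G.
        G is a leaf — visit G.
      At P: no right child.
      Visit P.
    At M: go right to U.
      At U: go left to K.
        K is a leaf — visit K.
      At U: no right child.
      Visit U.
    Visit M.
  Visit Y.
At T: go right to E.
  E is a leaf — visit E.
Visit T.

S, H, F, Z, V, G, P, K, U, M, Y, E, T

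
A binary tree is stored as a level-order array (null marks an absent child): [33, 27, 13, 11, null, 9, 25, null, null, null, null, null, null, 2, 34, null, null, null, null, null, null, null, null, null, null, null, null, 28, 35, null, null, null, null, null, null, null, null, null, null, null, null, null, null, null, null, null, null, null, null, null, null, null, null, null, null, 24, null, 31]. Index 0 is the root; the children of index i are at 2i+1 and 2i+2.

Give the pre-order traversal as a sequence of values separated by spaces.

33 27 11 13 9 25 2 28 24 35 31 34

Pre-order visits the node, then its left subtree, then its right subtree.
Visit 33.
At 33: go left to 27.
  Visit 27.
  At 27: go left to 11.
    11 is a leaf — visit 11.
  At 27: no right child.
At 33: go right to 13.
  Visit 13.
  At 13: go left to 9.
    9 is a leaf — visit 9.
  At 13: go right to 25.
    Visit 25.
    At 25: go left to 2.
      Visit 2.
      At 2: go left to 28.
        Visit 28.
        At 28: go left to 24.
          24 is a leaf — visit 24.
        At 28: no right child.
      At 2: go right to 35.
        Visit 35.
        At 35: go left to 31.
          31 is a leaf — visit 31.
        At 35: no right child.
    At 25: go right to 34.
      34 is a leaf — visit 34.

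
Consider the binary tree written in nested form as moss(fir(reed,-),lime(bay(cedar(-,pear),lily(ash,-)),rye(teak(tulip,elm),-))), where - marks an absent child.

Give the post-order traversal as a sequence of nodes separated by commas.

Post-order visits the left subtree, then the right subtree, then the node.
At moss: go left to fir.
  At fir: go left to reed.
    reed is a leaf — visit reed.
  At fir: no right child.
  Visit fir.
At moss: go right to lime.
  At lime: go left to bay.
    At bay: go left to cedar.
      At cedar: no left child.
      At cedar: go right to pear.
        pear is a leaf — visit pear.
      Visit cedar.
    At bay: go right to lily.
      At lily: go left to ash.
        ash is a leaf — visit ash.
      At lily: no right child.
      Visit lily.
    Visit bay.
  At lime: go right to rye.
    At rye: go left to teak.
      At teak: go left to tulip.
        tulip is a leaf — visit tulip.
      At teak: go right to elm.
        elm is a leaf — visit elm.
      Visit teak.
    At rye: no right child.
    Visit rye.
  Visit lime.
Visit moss.

reed, fir, pear, cedar, ash, lily, bay, tulip, elm, teak, rye, lime, moss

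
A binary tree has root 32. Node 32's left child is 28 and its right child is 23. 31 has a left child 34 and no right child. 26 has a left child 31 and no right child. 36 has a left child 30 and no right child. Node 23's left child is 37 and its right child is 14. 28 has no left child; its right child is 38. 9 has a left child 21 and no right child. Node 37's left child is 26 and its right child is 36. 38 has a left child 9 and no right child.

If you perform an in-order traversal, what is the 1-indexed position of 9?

3

In-order visits the left subtree, then the node, then the right subtree.
At 32: go left to 28.
  At 28: no left child.
  Visit 28.
  At 28: go right to 38.
    At 38: go left to 9.
      At 9: go left to 21.
        21 is a leaf — visit 21.
      Visit 9.
      At 9: no right child.
    Visit 38.
    At 38: no right child.
Visit 32.
At 32: go right to 23.
  At 23: go left to 37.
    At 37: go left to 26.
      At 26: go left to 31.
        At 31: go left to 34.
          34 is a leaf — visit 34.
        Visit 31.
        At 31: no right child.
      Visit 26.
      At 26: no right child.
    Visit 37.
    At 37: go right to 36.
      At 36: go left to 30.
        30 is a leaf — visit 30.
      Visit 36.
      At 36: no right child.
  Visit 23.
  At 23: go right to 14.
    14 is a leaf — visit 14.
Full in-order sequence: 28, 21, 9, 38, 32, 34, 31, 26, 37, 30, 36, 23, 14.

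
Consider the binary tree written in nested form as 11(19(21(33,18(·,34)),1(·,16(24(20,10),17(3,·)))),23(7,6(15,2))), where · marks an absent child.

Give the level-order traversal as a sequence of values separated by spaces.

11 19 23 21 1 7 6 33 18 16 15 2 34 24 17 20 10 3

Level-order visits nodes level by level from the root, left to right within each level.
Level 0: 11
Level 1: 19, 23
Level 2: 21, 1, 7, 6
Level 3: 33, 18, 16, 15, 2
Level 4: 34, 24, 17
Level 5: 20, 10, 3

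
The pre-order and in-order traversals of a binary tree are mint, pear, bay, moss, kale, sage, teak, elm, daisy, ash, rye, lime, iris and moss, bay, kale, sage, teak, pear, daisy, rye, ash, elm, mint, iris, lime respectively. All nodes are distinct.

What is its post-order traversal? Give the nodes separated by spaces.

The first element of pre-order is the root; it splits in-order into left and right subtrees.
Root mint: left subtree has 10 nodes {moss, bay, kale, sage, teak, pear, daisy, rye, ash, elm}, right has 2 {iris, lime}.
  Root pear: left subtree has 5 nodes {moss, bay, kale, sage, teak}, right has 4 {daisy, rye, ash, elm}.
    Root bay: left subtree has 1 node {moss}, right has 3 {kale, sage, teak}.
      Root kale: left subtree has 0 nodes { }, right has 2 {sage, teak}.
        Root sage: left subtree has 0 nodes { }, right has 1 {teak}.
    Root elm: left subtree has 3 nodes {daisy, rye, ash}, right has 0 { }.
      Root daisy: left subtree has 0 nodes { }, right has 2 {rye, ash}.
        Root ash: left subtree has 1 node {rye}, right has 0 { }.
  Root lime: left subtree has 1 node {iris}, right has 0 { }.

moss teak sage kale bay rye ash daisy elm pear iris lime mint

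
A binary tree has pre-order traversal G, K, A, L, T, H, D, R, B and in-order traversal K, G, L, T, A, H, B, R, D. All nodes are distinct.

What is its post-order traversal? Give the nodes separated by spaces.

The first element of pre-order is the root; it splits in-order into left and right subtrees.
Root G: left subtree has 1 node {K}, right has 7 {L, T, A, H, B, R, D}.
  Root A: left subtree has 2 nodes {L, T}, right has 4 {H, B, R, D}.
    Root L: left subtree has 0 nodes { }, right has 1 {T}.
    Root H: left subtree has 0 nodes { }, right has 3 {B, R, D}.
      Root D: left subtree has 2 nodes {B, R}, right has 0 { }.
        Root R: left subtree has 1 node {B}, right has 0 { }.

K T L B R D H A G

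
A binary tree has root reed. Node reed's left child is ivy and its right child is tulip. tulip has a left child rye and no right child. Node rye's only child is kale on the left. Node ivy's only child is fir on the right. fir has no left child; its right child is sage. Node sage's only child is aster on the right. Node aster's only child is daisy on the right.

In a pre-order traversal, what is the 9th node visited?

kale

Pre-order visits the node, then its left subtree, then its right subtree.
Visit reed.
At reed: go left to ivy.
  Visit ivy.
  At ivy: no left child.
  At ivy: go right to fir.
    Visit fir.
    At fir: no left child.
    At fir: go right to sage.
      Visit sage.
      At sage: no left child.
      At sage: go right to aster.
        Visit aster.
        At aster: no left child.
        At aster: go right to daisy.
          daisy is a leaf — visit daisy.
At reed: go right to tulip.
  Visit tulip.
  At tulip: go left to rye.
    Visit rye.
    At rye: go left to kale.
      kale is a leaf — visit kale.
    At rye: no right child.
  At tulip: no right child.
Full pre-order sequence: reed, ivy, fir, sage, aster, daisy, tulip, rye, kale.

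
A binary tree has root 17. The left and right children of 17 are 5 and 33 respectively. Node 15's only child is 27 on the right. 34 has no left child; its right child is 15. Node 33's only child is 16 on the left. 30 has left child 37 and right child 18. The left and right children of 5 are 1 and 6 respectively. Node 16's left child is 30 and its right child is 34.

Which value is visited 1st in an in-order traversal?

1

In-order visits the left subtree, then the node, then the right subtree.
At 17: go left to 5.
  At 5: go left to 1.
    1 is a leaf — visit 1.
  Visit 5.
  At 5: go right to 6.
    6 is a leaf — visit 6.
Visit 17.
At 17: go right to 33.
  At 33: go left to 16.
    At 16: go left to 30.
      At 30: go left to 37.
        37 is a leaf — visit 37.
      Visit 30.
      At 30: go right to 18.
        18 is a leaf — visit 18.
    Visit 16.
    At 16: go right to 34.
      At 34: no left child.
      Visit 34.
      At 34: go right to 15.
        At 15: no left child.
        Visit 15.
        At 15: go right to 27.
          27 is a leaf — visit 27.
  Visit 33.
  At 33: no right child.
Full in-order sequence: 1, 5, 6, 17, 37, 30, 18, 16, 34, 15, 27, 33.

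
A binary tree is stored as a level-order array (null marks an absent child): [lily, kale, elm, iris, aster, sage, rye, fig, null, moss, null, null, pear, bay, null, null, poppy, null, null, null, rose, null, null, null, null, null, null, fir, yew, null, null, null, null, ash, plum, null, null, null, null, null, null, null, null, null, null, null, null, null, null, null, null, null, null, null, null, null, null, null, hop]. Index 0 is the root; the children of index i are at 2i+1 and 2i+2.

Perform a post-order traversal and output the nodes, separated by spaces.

Post-order visits the left subtree, then the right subtree, then the node.
At lily: go left to kale.
  At kale: go left to iris.
    At iris: go left to fig.
      At fig: no left child.
      At fig: go right to poppy.
        At poppy: go left to ash.
          ash is a leaf — visit ash.
        At poppy: go right to plum.
          plum is a leaf — visit plum.
        Visit poppy.
      Visit fig.
    At iris: no right child.
    Visit iris.
  At kale: go right to aster.
    At aster: go left to moss.
      At moss: no left child.
      At moss: go right to rose.
        rose is a leaf — visit rose.
      Visit moss.
    At aster: no right child.
    Visit aster.
  Visit kale.
At lily: go right to elm.
  At elm: go left to sage.
    At sage: no left child.
    At sage: go right to pear.
      pear is a leaf — visit pear.
    Visit sage.
  At elm: go right to rye.
    At rye: go left to bay.
      At bay: go left to fir.
        fir is a leaf — visit fir.
      At bay: go right to yew.
        At yew: no left child.
        At yew: go right to hop.
          hop is a leaf — visit hop.
        Visit yew.
      Visit bay.
    At rye: no right child.
    Visit rye.
  Visit elm.
Visit lily.

ash plum poppy fig iris rose moss aster kale pear sage fir hop yew bay rye elm lily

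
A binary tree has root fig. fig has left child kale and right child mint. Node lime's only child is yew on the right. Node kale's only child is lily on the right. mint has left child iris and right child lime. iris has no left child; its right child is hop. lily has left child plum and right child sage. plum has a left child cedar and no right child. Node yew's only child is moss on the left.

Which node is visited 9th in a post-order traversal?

Post-order visits the left subtree, then the right subtree, then the node.
At fig: go left to kale.
  At kale: no left child.
  At kale: go right to lily.
    At lily: go left to plum.
      At plum: go left to cedar.
        cedar is a leaf — visit cedar.
      At plum: no right child.
      Visit plum.
    At lily: go right to sage.
      sage is a leaf — visit sage.
    Visit lily.
  Visit kale.
At fig: go right to mint.
  At mint: go left to iris.
    At iris: no left child.
    At iris: go right to hop.
      hop is a leaf — visit hop.
    Visit iris.
  At mint: go right to lime.
    At lime: no left child.
    At lime: go right to yew.
      At yew: go left to moss.
        moss is a leaf — visit moss.
      At yew: no right child.
      Visit yew.
    Visit lime.
  Visit mint.
Visit fig.
Full post-order sequence: cedar, plum, sage, lily, kale, hop, iris, moss, yew, lime, mint, fig.

yew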